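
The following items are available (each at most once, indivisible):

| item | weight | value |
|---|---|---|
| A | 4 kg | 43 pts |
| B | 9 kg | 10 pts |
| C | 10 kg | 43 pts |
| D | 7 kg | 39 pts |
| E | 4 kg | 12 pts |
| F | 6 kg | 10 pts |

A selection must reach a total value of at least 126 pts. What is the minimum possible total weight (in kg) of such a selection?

25

Subsets with value ≥ 126, sorted by total weight:
- A+C+D+E: weight 25, value 137
- A+C+D+F: weight 27, value 135
Minimum weight: 25 kg.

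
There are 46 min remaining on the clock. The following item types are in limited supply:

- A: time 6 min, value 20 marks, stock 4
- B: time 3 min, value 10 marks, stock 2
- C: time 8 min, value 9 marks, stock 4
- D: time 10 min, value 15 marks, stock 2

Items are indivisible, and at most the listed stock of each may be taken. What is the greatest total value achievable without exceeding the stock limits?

Top feasible selections:
- 4×A + 2×B + 2×C: time 46, value 118
- 4×A + 2×B + 1×D: time 40, value 115
Best: 118 marks.

118 marks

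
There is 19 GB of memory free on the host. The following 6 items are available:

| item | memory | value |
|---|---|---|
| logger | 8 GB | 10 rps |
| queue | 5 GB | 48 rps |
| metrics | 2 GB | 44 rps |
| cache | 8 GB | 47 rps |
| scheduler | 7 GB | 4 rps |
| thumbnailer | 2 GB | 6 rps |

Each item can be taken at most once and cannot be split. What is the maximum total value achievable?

Check high-value combinations within 19 GB:
- queue+metrics+cache+thumbnailer: memory 5+2+8+2=17, value 48+44+47+6=145
- queue+metrics+cache: memory 5+2+8=15, value 48+44+47=139
- logger+queue+metrics+thumbnailer: memory 8+5+2+2=17, value 10+48+44+6=108
Best: 145 rps.

145 rps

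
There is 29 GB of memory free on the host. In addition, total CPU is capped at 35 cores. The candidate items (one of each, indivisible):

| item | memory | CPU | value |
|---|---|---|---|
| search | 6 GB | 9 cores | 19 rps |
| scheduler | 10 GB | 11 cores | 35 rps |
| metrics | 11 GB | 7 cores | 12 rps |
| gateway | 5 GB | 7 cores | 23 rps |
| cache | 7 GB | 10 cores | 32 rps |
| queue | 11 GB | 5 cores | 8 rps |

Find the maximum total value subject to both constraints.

90 rps

Feasible sets respecting both limits:
- scheduler+gateway+cache: memory 22, CPU 28, value 90
- search+scheduler+cache: memory 23, CPU 30, value 86
- search+metrics+gateway+cache: memory 29, CPU 33, value 86
Best: 90 rps.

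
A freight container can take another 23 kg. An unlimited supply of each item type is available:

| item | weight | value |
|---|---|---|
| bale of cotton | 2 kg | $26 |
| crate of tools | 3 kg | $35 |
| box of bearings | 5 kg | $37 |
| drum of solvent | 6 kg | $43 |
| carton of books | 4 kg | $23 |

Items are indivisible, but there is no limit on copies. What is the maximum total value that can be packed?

Best value-per-unit is bale of cotton at 26/2; filling with it alone gives 11×26 = 286.
Optimal mix: 10×bale of cotton + 1×crate of tools → weight 23, value 295.

$295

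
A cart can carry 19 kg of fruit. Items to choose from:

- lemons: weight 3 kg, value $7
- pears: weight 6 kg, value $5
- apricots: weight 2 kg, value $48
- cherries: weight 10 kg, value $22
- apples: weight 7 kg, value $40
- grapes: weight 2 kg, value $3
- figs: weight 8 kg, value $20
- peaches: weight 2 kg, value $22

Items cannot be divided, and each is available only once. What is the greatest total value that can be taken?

$130

Check high-value combinations within 19 kg:
- apricots+apples+figs+peaches: weight 2+7+8+2=19, value 48+40+20+22=130
- lemons+apricots+apples+grapes+peaches: weight 3+2+7+2+2=16, value 7+48+40+3+22=120
- pears+apricots+apples+grapes+peaches: weight 6+2+7+2+2=19, value 5+48+40+3+22=118
Best: $130.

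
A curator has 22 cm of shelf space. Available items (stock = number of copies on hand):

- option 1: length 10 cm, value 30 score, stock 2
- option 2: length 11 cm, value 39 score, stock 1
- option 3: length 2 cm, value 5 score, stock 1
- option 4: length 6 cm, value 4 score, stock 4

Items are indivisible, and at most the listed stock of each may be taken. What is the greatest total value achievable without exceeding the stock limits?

69 score

Best selections within length 22 and stock limits:
- 1×option 1 + 1×option 2: length 21, value 69
- 2×option 1 + 1×option 3: length 22, value 65
Best: 69 score.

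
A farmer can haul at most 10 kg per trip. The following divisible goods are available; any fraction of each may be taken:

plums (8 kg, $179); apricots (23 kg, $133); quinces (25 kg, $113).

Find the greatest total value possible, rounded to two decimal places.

190.57

Take in order of value per unit:
- plums (179/8 per unit): all 8 → value 179, running total 179.00
- apricots (133/23 per unit): 2 of 23 → value 2×133/23 = 11.5652, running total 190.57
Total 190.57.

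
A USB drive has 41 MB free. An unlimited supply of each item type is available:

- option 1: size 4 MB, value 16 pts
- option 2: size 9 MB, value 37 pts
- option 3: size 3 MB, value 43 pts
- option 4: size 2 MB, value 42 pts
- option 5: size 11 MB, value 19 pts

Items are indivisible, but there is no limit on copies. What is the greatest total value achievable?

Best value-per-unit is option 4 at 42/2; filling with it alone gives 20×42 = 840.
Optimal mix: 1×option 3 + 19×option 4 → size 41, value 841.

841 pts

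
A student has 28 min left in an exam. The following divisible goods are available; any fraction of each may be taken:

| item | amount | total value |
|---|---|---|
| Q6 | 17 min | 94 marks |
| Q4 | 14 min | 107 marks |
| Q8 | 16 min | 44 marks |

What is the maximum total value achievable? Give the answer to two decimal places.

Take in order of value per unit:
- Q4 (107/14 per unit): all 14 → value 107, running total 107.00
- Q6 (94/17 per unit): 14 of 17 → value 14×94/17 = 77.4118, running total 184.41
Total 184.41.

184.41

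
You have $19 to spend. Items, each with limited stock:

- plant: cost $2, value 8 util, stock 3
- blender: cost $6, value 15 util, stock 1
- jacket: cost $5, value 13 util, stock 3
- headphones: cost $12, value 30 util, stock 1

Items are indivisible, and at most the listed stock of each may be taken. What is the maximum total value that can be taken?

55 util

Top feasible selections:
- 2×plant + 3×jacket: cost 19, value 55
- 3×plant + 1×headphones: cost 18, value 54
- 3×plant + 1×blender + 1×jacket: cost 17, value 52
Best: 55 util.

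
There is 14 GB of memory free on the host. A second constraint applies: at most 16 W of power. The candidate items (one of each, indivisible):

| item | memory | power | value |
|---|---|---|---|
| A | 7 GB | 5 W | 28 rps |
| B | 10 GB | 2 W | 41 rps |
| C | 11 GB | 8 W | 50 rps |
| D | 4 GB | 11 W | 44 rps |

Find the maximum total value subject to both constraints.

Feasible sets respecting both limits:
- B+D: memory 14, power 13, value 85
- A+D: memory 11, power 16, value 72
- C: memory 11, power 8, value 50
Best: 85 rps.

85 rps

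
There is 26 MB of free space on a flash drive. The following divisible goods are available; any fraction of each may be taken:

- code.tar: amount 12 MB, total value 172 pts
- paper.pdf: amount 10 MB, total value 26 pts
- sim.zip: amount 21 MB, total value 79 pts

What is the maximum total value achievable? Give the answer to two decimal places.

Take in order of value per unit:
- code.tar (172/12 per unit): all 12 → value 172, running total 172.00
- sim.zip (79/21 per unit): 14 of 21 → value 14×79/21 = 52.6667, running total 224.67
Total 224.67.

224.67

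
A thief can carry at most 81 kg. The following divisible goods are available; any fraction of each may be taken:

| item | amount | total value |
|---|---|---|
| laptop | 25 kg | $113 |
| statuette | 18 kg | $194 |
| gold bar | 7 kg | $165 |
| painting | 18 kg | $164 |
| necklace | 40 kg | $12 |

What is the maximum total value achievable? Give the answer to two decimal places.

639.90

Take in order of value per unit:
- gold bar (165/7 per unit): all 7 → value 165, running total 165.00
- statuette (194/18 per unit): all 18 → value 194, running total 359.00
- painting (164/18 per unit): all 18 → value 164, running total 523.00
- laptop (113/25 per unit): all 25 → value 113, running total 636.00
- necklace (12/40 per unit): 13 of 40 → value 13×12/40 = 3.9000, running total 639.90
Total 639.90.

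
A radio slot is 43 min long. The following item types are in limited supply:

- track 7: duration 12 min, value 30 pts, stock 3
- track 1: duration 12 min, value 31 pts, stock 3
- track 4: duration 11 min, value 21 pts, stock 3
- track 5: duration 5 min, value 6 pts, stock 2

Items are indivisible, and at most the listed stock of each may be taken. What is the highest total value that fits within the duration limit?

99 pts

Top feasible selections:
- 3×track 1 + 1×track 5: duration 41, value 99
- 1×track 7 + 2×track 1 + 1×track 5: duration 41, value 98
- 2×track 7 + 1×track 1 + 1×track 5: duration 41, value 97
Best: 99 pts.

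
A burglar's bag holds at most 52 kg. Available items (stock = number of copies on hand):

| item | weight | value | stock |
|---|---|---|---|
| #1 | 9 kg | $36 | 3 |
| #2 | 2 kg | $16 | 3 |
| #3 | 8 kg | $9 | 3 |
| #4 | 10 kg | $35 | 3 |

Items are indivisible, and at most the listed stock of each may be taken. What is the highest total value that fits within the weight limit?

Top feasible selections:
- 3×#1 + 2×#2 + 2×#4: weight 51, value 210
- 2×#1 + 2×#2 + 3×#4: weight 52, value 209
- 3×#1 + 3×#2 + 1×#3 + 1×#4: weight 51, value 200
Best: $210.

$210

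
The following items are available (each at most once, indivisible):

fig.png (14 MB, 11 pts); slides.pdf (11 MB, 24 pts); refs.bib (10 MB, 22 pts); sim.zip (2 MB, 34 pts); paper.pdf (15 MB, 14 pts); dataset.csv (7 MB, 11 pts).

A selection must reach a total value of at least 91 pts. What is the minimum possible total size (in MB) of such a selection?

30

Subsets with value ≥ 91, sorted by total size:
- slides.pdf+refs.bib+sim.zip+dataset.csv: size 30, value 91
- fig.png+slides.pdf+refs.bib+sim.zip: size 37, value 91
- slides.pdf+refs.bib+sim.zip+paper.pdf: size 38, value 94
- fig.png+slides.pdf+refs.bib+sim.zip+dataset.csv: size 44, value 102
Minimum size: 30 MB.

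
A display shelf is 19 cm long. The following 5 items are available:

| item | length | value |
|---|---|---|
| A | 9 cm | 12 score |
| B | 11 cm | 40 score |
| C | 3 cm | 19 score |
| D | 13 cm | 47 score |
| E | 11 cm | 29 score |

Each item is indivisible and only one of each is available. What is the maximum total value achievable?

66 score

Check high-value combinations within 19 cm:
- C+D: length 3+13=16, value 19+47=66
- B+C: length 11+3=14, value 40+19=59
- C+E: length 3+11=14, value 19+29=48
- D: length 13, value 47
- B: length 11, value 40
Best: 66 score.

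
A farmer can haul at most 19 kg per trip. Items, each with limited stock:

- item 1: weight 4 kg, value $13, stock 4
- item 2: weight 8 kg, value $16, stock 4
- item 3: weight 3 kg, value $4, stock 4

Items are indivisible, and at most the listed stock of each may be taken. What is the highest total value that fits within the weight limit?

Best selections within weight 19 and stock limits:
- 4×item 1 + 1×item 3: weight 19, value 56
- 4×item 1: weight 16, value 52
- 3×item 1 + 2×item 3: weight 18, value 47
- 2×item 1 + 1×item 2 + 1×item 3: weight 19, value 46
Best: $56.

$56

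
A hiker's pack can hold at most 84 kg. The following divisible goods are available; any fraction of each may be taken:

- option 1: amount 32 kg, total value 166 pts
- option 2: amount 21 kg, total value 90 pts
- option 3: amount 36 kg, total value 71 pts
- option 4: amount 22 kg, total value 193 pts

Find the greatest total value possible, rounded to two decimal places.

Take in order of value per unit:
- option 4 (193/22 per unit): all 22 → value 193, running total 193.00
- option 1 (166/32 per unit): all 32 → value 166, running total 359.00
- option 2 (90/21 per unit): all 21 → value 90, running total 449.00
- option 3 (71/36 per unit): 9 of 36 → value 9×71/36 = 17.7500, running total 466.75
Total 466.75.

466.75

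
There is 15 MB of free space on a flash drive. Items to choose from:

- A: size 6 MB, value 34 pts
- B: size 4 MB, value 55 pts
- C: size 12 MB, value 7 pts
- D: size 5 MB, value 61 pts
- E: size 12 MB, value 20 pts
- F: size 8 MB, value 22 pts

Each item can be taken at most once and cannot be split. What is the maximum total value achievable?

Check high-value combinations within 15 MB:
- A+B+D: size 6+4+5=15, value 34+55+61=150
- B+D: size 4+5=9, value 55+61=116
- A+D: size 6+5=11, value 34+61=95
Best: 150 pts.

150 pts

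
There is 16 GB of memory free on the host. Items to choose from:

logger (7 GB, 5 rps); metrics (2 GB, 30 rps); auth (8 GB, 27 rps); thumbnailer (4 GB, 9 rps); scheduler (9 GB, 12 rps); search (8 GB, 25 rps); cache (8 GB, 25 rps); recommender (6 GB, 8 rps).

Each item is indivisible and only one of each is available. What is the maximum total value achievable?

This is a 0/1 knapsack; check combinations near the capacity.
- metrics+auth+thumbnailer: memory 2+8+4=14, value 30+27+9=66
- metrics+auth+recommender: memory 2+8+6=16, value 30+27+8=65
- metrics+thumbnailer+search: memory 2+4+8=14, value 30+9+25=64
- metrics+thumbnailer+cache: memory 2+4+8=14, value 30+9+25=64
Best: 66 rps.

66 rps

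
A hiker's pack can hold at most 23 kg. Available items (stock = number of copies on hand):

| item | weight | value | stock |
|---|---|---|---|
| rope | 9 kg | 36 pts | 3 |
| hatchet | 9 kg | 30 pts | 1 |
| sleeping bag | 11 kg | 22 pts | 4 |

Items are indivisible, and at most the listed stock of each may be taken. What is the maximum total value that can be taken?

72 pts

Top feasible selections:
- 2×rope: weight 18, value 72
- 1×rope + 1×hatchet: weight 18, value 66
Best: 72 pts.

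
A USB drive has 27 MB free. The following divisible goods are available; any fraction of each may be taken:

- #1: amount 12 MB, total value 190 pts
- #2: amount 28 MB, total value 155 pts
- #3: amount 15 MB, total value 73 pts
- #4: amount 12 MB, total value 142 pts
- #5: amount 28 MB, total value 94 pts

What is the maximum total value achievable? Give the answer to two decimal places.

348.61

Take in order of value per unit:
- #1 (190/12 per unit): all 12 → value 190, running total 190.00
- #4 (142/12 per unit): all 12 → value 142, running total 332.00
- #2 (155/28 per unit): 3 of 28 → value 3×155/28 = 16.6071, running total 348.61
Total 348.61.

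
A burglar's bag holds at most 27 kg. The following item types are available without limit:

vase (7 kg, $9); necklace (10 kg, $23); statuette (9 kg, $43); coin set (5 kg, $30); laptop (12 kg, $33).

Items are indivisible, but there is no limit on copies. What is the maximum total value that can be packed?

$150

Best value-per-unit is coin set at 30/5, and filling with it alone uses weight 5×5=25. No mix of the others beats 5×30 = 150.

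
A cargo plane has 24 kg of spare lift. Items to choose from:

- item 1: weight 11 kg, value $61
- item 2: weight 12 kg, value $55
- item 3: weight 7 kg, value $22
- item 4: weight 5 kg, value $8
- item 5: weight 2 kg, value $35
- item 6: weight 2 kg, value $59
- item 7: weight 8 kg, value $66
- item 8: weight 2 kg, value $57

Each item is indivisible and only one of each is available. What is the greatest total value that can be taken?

Check high-value combinations within 24 kg:
- item 1+item 6+item 7+item 8: weight 11+2+8+2=23, value 61+59+66+57=243
- item 3+item 5+item 6+item 7+item 8: weight 7+2+2+8+2=21, value 22+35+59+66+57=239
- item 2+item 6+item 7+item 8: weight 12+2+8+2=24, value 55+59+66+57=237
- item 1+item 3+item 5+item 6+item 8: weight 11+7+2+2+2=24, value 61+22+35+59+57=234
- item 4+item 5+item 6+item 7+item 8: weight 5+2+2+8+2=19, value 8+35+59+66+57=225
Best: $243.

$243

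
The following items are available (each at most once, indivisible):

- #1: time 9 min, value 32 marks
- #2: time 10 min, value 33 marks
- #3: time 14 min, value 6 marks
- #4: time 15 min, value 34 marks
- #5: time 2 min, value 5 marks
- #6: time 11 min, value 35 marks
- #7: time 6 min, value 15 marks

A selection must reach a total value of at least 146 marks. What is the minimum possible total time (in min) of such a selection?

51

Subsets with value ≥ 146, sorted by total time:
- #1+#2+#4+#6+#7: time 51, value 149
- #1+#2+#4+#5+#6+#7: time 53, value 154
Minimum time: 51 min.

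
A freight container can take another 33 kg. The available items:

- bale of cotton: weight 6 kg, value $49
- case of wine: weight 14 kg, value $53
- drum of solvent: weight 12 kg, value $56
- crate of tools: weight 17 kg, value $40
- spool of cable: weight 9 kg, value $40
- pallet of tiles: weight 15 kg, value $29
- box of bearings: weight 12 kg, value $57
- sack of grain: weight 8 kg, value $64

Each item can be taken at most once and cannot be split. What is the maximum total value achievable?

$177

This is a 0/1 knapsack; check combinations near the capacity.
- drum of solvent+box of bearings+sack of grain: weight 12+12+8=32, value 56+57+64=177
- bale of cotton+box of bearings+sack of grain: weight 6+12+8=26, value 49+57+64=170
- bale of cotton+drum of solvent+sack of grain: weight 6+12+8=26, value 49+56+64=169
Best: $177.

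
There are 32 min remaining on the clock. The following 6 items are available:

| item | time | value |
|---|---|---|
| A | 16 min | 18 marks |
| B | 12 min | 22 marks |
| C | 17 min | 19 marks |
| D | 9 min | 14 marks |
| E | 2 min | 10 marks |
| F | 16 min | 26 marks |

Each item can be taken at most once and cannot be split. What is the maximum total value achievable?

58 marks

Check high-value combinations within 32 min:
- B+E+F: time 12+2+16=30, value 22+10+26=58
- B+C+E: time 12+17+2=31, value 22+19+10=51
- D+E+F: time 9+2+16=27, value 14+10+26=50
- A+B+E: time 16+12+2=30, value 18+22+10=50
Best: 58 marks.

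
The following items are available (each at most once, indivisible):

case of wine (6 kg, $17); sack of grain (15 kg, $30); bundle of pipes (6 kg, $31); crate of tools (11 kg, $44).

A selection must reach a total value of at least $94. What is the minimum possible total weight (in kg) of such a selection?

32

Subsets with value ≥ 94, sorted by total weight:
- sack of grain+bundle of pipes+crate of tools: weight 32, value 105
- case of wine+sack of grain+bundle of pipes+crate of tools: weight 38, value 122
Minimum weight: 32 kg.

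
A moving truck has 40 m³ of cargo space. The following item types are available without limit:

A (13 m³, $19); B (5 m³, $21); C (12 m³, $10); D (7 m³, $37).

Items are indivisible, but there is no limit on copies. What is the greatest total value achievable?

$206

Best value-per-unit is D at 37/7; filling with it alone gives 5×37 = 185.
Optimal mix: 1×B + 5×D → volume 40, value 206.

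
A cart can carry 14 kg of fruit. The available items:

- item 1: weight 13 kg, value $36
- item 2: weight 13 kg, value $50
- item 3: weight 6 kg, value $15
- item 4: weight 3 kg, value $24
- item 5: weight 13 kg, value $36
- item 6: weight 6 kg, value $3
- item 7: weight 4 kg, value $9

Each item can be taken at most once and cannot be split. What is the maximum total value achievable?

$50

Check high-value combinations within 14 kg:
- item 2: weight 13, value 50
- item 3+item 4+item 7: weight 6+3+4=13, value 15+24+9=48
- item 3+item 4: weight 6+3=9, value 15+24=39
- item 1: weight 13, value 36
- item 5: weight 13, value 36
Best: $50.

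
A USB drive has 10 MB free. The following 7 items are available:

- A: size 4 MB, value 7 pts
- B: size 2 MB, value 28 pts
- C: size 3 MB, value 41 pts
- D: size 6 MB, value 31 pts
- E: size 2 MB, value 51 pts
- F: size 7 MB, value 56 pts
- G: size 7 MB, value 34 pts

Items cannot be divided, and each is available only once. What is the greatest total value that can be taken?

Check high-value combinations within 10 MB:
- B+C+E: size 2+3+2=7, value 28+41+51=120
- B+D+E: size 2+6+2=10, value 28+31+51=110
- E+F: size 2+7=9, value 51+56=107
- A+C+E: size 4+3+2=9, value 7+41+51=99
- C+F: size 3+7=10, value 41+56=97
Best: 120 pts.

120 pts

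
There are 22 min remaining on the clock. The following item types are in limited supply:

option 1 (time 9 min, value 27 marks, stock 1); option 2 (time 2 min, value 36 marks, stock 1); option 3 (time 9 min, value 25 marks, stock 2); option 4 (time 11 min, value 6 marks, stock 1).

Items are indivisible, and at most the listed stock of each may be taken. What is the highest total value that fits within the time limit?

Top feasible selections:
- 1×option 1 + 1×option 2 + 1×option 3: time 20, value 88
- 1×option 2 + 2×option 3: time 20, value 86
- 1×option 1 + 1×option 2 + 1×option 4: time 22, value 69
Best: 88 marks.

88 marks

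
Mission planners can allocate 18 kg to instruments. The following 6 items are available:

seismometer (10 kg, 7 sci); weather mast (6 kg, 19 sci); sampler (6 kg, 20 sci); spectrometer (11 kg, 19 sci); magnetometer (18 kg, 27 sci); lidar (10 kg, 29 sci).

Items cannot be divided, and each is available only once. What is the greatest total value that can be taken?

49 sci

Check high-value combinations within 18 kg:
- sampler+lidar: mass 6+10=16, value 20+29=49
- weather mast+lidar: mass 6+10=16, value 19+29=48
- weather mast+sampler: mass 6+6=12, value 19+20=39
- sampler+spectrometer: mass 6+11=17, value 20+19=39
Best: 49 sci.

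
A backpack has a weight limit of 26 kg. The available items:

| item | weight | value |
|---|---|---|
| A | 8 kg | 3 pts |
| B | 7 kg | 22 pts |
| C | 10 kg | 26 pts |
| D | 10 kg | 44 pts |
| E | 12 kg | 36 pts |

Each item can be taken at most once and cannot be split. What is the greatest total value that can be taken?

This is a 0/1 knapsack; check combinations near the capacity.
- D+E: weight 10+12=22, value 44+36=80
- C+D: weight 10+10=20, value 26+44=70
- A+B+D: weight 8+7+10=25, value 3+22+44=69
- B+D: weight 7+10=17, value 22+44=66
- C+E: weight 10+12=22, value 26+36=62
Best: 80 pts.

80 pts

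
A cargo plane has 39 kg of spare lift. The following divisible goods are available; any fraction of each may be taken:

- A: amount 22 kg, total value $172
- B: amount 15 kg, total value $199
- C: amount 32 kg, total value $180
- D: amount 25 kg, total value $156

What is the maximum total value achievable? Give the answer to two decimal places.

383.48

Take in order of value per unit:
- B (199/15 per unit): all 15 → value 199, running total 199.00
- A (172/22 per unit): all 22 → value 172, running total 371.00
- D (156/25 per unit): 2 of 25 → value 2×156/25 = 12.4800, running total 383.48
Total 383.48.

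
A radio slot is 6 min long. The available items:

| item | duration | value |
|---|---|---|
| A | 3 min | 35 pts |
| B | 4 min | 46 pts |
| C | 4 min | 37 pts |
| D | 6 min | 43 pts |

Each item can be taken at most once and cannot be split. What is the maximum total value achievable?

46 pts

This is a 0/1 knapsack; check combinations near the capacity.
- B: duration 4, value 46
- D: duration 6, value 43
- C: duration 4, value 37
- A: duration 3, value 35
Best: 46 pts.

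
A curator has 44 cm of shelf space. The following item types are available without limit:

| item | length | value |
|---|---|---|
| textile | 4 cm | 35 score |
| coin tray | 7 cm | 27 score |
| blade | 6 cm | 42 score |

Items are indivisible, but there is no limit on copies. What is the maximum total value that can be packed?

385 score

Best value-per-unit is textile at 35/4, and filling with it alone uses length 11×4=44. No mix of the others beats 11×35 = 385.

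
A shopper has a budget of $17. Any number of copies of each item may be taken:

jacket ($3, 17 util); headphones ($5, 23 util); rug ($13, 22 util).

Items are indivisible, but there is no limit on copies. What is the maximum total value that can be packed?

91 util

Best value-per-unit is jacket at 17/3; filling with it alone gives 5×17 = 85.
Optimal mix: 4×jacket + 1×headphones → cost 17, value 91.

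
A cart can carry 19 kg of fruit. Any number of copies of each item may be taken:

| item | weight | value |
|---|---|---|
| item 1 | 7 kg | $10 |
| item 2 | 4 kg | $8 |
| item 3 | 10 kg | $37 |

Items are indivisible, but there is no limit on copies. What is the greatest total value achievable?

$53

Best value-per-unit is item 3 at 37/10; filling with it alone gives 1×37 = 37.
Optimal mix: 2×item 2 + 1×item 3 → weight 18, value 53.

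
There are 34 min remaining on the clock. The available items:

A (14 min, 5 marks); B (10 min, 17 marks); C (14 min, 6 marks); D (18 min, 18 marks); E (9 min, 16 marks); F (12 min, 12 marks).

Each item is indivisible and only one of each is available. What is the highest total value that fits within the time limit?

Check high-value combinations within 34 min:
- B+E+F: time 10+9+12=31, value 17+16+12=45
- B+C+E: time 10+14+9=33, value 17+6+16=39
- A+B+E: time 14+10+9=33, value 5+17+16=38
- B+D: time 10+18=28, value 17+18=35
Best: 45 marks.

45 marks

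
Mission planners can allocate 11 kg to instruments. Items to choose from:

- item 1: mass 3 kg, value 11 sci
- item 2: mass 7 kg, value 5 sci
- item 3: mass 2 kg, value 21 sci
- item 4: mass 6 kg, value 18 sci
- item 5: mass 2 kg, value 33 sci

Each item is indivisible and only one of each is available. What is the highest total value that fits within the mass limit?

72 sci

Check high-value combinations within 11 kg:
- item 3+item 4+item 5: mass 2+6+2=10, value 21+18+33=72
- item 1+item 3+item 5: mass 3+2+2=7, value 11+21+33=65
- item 1+item 4+item 5: mass 3+6+2=11, value 11+18+33=62
Best: 72 sci.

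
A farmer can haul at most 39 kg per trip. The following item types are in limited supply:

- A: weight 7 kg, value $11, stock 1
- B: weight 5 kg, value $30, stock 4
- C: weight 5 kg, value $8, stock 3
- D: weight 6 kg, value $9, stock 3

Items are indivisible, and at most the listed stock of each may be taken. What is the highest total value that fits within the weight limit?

$149

Best selections within weight 39 and stock limits:
- 1×A + 4×B + 2×D: weight 39, value 149
- 1×A + 4×B + 1×C + 1×D: weight 38, value 148
- 1×A + 4×B + 2×C: weight 37, value 147
- 4×B + 3×D: weight 38, value 147
Best: $149.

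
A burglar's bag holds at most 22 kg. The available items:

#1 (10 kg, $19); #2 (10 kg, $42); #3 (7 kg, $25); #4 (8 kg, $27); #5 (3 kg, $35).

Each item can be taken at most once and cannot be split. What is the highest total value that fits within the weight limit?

Check high-value combinations within 22 kg:
- #2+#4+#5: weight 10+8+3=21, value 42+27+35=104
- #2+#3+#5: weight 10+7+3=20, value 42+25+35=102
- #3+#4+#5: weight 7+8+3=18, value 25+27+35=87
- #1+#4+#5: weight 10+8+3=21, value 19+27+35=81
Best: $104.

$104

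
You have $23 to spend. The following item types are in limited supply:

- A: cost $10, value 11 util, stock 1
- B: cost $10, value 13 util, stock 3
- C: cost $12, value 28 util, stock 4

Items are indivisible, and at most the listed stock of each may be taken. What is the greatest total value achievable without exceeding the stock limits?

Top feasible selections:
- 1×B + 1×C: cost 22, value 41
- 1×A + 1×C: cost 22, value 39
Best: 41 util.

41 util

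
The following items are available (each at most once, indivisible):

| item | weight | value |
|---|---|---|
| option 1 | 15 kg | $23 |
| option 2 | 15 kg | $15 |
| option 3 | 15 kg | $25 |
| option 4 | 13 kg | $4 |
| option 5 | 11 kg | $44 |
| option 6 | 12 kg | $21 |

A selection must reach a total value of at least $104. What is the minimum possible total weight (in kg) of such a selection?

53

Subsets with value ≥ 104, sorted by total weight:
- option 1+option 3+option 5+option 6: weight 53, value 113
- option 2+option 3+option 5+option 6: weight 53, value 105
- option 1+option 2+option 3+option 5: weight 56, value 107
Minimum weight: 53 kg.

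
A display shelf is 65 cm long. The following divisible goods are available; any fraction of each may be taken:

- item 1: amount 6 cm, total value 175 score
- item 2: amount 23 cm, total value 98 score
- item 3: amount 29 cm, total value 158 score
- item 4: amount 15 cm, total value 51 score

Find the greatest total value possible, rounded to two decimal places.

Take in order of value per unit:
- item 1 (175/6 per unit): all 6 → value 175, running total 175.00
- item 3 (158/29 per unit): all 29 → value 158, running total 333.00
- item 2 (98/23 per unit): all 23 → value 98, running total 431.00
- item 4 (51/15 per unit): 7 of 15 → value 7×51/15 = 23.8000, running total 454.80
Total 454.80.

454.80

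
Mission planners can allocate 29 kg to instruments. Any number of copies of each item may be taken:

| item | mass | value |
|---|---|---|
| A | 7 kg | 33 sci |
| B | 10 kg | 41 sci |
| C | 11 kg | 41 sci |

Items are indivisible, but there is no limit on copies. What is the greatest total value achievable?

132 sci

Best value-per-unit is A at 33/7, and filling with it alone uses mass 4×7=28. No mix of the others beats 4×33 = 132.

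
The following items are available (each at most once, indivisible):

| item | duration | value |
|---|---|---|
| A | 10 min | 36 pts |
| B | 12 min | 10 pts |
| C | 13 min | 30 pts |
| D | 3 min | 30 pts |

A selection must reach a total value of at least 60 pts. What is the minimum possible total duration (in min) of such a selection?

13

Subsets with value ≥ 60, sorted by total duration:
- A+D: duration 13, value 66
- C+D: duration 16, value 60
Minimum duration: 13 min.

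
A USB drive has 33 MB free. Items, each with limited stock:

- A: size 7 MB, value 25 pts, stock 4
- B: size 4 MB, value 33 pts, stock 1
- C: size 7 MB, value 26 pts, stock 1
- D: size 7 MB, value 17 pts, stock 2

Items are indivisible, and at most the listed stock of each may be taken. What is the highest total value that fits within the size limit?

134 pts

Top feasible selections:
- 3×A + 1×B + 1×C: size 32, value 134
- 4×A + 1×B: size 32, value 133
- 2×A + 1×B + 1×C + 1×D: size 32, value 126
- 3×A + 1×B + 1×D: size 32, value 125
Best: 134 pts.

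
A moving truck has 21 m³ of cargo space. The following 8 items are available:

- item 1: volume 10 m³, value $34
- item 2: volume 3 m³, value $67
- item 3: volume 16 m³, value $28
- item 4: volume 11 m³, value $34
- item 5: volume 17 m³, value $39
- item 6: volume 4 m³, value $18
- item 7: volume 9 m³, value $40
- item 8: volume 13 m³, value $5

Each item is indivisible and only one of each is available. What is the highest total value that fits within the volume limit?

$125

Check high-value combinations within 21 m³:
- item 2+item 6+item 7: volume 3+4+9=16, value 67+18+40=125
- item 1+item 2+item 6: volume 10+3+4=17, value 34+67+18=119
- item 2+item 4+item 6: volume 3+11+4=18, value 67+34+18=119
- item 2+item 7: volume 3+9=12, value 67+40=107
- item 2+item 5: volume 3+17=20, value 67+39=106
Best: $125.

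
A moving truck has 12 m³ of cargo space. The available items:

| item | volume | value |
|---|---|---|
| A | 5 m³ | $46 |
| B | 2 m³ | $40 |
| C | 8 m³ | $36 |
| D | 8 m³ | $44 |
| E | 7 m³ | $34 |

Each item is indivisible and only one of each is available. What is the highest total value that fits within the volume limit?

$86

Check high-value combinations within 12 m³:
- A+B: volume 5+2=7, value 46+40=86
- B+D: volume 2+8=10, value 40+44=84
- A+E: volume 5+7=12, value 46+34=80
- B+C: volume 2+8=10, value 40+36=76
- B+E: volume 2+7=9, value 40+34=74
Best: $86.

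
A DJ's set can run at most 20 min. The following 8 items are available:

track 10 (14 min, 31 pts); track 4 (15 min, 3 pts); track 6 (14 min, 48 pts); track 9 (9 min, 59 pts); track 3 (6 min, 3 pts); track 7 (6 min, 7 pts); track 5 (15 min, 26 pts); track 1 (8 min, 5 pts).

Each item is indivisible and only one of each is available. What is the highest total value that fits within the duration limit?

66 pts

Check high-value combinations within 20 min:
- track 9+track 7: duration 9+6=15, value 59+7=66
- track 9+track 1: duration 9+8=17, value 59+5=64
- track 9+track 3: duration 9+6=15, value 59+3=62
Best: 66 pts.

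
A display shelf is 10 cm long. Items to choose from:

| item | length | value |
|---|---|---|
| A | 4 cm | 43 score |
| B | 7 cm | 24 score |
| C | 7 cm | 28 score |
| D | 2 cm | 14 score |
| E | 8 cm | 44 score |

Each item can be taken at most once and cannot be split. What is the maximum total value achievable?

58 score

This is a 0/1 knapsack; check combinations near the capacity.
- D+E: length 2+8=10, value 14+44=58
- A+D: length 4+2=6, value 43+14=57
- E: length 8, value 44
- A: length 4, value 43
- C+D: length 7+2=9, value 28+14=42
Best: 58 score.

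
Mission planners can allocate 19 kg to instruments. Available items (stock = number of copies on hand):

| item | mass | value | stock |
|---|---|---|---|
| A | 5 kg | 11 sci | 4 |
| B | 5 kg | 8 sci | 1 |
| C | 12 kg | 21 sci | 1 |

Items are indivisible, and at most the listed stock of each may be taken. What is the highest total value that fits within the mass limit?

33 sci

Top feasible selections:
- 3×A: mass 15, value 33
- 1×A + 1×C: mass 17, value 32
- 2×A + 1×B: mass 15, value 30
- 1×B + 1×C: mass 17, value 29
Best: 33 sci.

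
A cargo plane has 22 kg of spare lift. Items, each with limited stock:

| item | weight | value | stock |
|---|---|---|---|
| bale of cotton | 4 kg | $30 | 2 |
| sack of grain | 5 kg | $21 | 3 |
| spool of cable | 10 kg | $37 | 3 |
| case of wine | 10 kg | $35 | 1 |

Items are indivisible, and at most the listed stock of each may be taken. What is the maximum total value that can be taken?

Top feasible selections:
- 2×bale of cotton + 2×sack of grain: weight 18, value 102
- 2×bale of cotton + 1×spool of cable: weight 18, value 97
- 2×bale of cotton + 1×case of wine: weight 18, value 95
Best: $102.

$102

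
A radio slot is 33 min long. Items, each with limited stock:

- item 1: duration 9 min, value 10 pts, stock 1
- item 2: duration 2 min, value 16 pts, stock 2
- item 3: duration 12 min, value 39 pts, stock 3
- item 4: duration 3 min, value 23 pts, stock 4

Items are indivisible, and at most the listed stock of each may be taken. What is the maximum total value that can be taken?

Top feasible selections:
- 2×item 2 + 1×item 3 + 4×item 4: duration 28, value 163
- 1×item 2 + 1×item 3 + 4×item 4: duration 26, value 147
- 2×item 3 + 3×item 4: duration 33, value 147
- 1×item 1 + 1×item 3 + 4×item 4: duration 33, value 141
Best: 163 pts.

163 pts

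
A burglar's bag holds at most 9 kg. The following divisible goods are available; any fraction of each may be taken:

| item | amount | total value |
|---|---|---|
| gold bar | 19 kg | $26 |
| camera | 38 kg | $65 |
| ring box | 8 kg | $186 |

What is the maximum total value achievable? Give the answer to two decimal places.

187.71

Take in order of value per unit:
- ring box (186/8 per unit): all 8 → value 186, running total 186.00
- camera (65/38 per unit): 1 of 38 → value 1×65/38 = 1.7105, running total 187.71
Total 187.71.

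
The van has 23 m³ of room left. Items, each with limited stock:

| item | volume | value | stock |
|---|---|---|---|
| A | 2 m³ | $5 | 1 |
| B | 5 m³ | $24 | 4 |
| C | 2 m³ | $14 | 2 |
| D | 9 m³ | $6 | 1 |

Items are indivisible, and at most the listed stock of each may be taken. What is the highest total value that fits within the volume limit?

Top feasible selections:
- 4×B + 1×C: volume 22, value 110
- 1×A + 3×B + 2×C: volume 21, value 105
- 1×A + 4×B: volume 22, value 101
- 3×B + 2×C: volume 19, value 100
Best: $110.

$110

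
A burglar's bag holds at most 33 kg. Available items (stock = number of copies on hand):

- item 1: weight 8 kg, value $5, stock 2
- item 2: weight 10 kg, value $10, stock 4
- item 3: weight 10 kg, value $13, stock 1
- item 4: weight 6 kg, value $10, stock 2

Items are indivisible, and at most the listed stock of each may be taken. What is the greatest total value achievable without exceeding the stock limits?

$43

Best selections within weight 33 and stock limits:
- 1×item 2 + 1×item 3 + 2×item 4: weight 32, value 43
- 2×item 2 + 2×item 4: weight 32, value 40
- 1×item 1 + 1×item 3 + 2×item 4: weight 30, value 38
Best: $43.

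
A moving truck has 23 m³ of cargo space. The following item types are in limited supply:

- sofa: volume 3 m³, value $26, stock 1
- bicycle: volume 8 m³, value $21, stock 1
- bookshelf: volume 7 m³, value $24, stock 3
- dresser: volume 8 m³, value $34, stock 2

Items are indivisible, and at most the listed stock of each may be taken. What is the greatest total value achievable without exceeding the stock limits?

Top feasible selections:
- 1×sofa + 2×dresser: volume 19, value 94
- 1×bookshelf + 2×dresser: volume 23, value 92
- 1×sofa + 1×bookshelf + 1×dresser: volume 18, value 84
- 2×bookshelf + 1×dresser: volume 22, value 82
Best: $94.

$94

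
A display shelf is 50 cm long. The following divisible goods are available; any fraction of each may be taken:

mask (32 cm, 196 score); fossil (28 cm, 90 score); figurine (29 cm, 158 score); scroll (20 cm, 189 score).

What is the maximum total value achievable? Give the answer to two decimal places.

Take in order of value per unit:
- scroll (189/20 per unit): all 20 → value 189, running total 189.00
- mask (196/32 per unit): 30 of 32 → value 30×196/32 = 183.7500, running total 372.75
Total 372.75.

372.75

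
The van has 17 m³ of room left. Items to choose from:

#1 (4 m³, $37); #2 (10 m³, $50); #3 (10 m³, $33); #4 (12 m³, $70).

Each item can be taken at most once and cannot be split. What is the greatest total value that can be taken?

This is a 0/1 knapsack; check combinations near the capacity.
- #1+#4: volume 4+12=16, value 37+70=107
- #1+#2: volume 4+10=14, value 37+50=87
- #4: volume 12, value 70
- #1+#3: volume 4+10=14, value 37+33=70
- #2: volume 10, value 50
Best: $107.

$107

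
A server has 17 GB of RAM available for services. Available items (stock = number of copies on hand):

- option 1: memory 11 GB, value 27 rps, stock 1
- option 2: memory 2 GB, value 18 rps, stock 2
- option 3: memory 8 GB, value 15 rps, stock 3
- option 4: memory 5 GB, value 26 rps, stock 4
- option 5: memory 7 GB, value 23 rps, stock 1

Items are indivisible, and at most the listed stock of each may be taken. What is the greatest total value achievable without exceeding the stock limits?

Top feasible selections:
- 1×option 2 + 3×option 4: memory 17, value 96
- 2×option 2 + 2×option 4: memory 14, value 88
Best: 96 rps.

96 rps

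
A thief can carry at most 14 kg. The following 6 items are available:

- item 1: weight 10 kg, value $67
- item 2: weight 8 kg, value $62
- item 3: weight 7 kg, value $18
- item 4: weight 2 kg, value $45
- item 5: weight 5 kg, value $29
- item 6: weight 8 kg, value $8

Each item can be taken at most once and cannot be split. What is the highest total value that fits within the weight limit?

Check high-value combinations within 14 kg:
- item 1+item 4: weight 10+2=12, value 67+45=112
- item 2+item 4: weight 8+2=10, value 62+45=107
- item 3+item 4+item 5: weight 7+2+5=14, value 18+45+29=92
- item 2+item 5: weight 8+5=13, value 62+29=91
Best: $112.

$112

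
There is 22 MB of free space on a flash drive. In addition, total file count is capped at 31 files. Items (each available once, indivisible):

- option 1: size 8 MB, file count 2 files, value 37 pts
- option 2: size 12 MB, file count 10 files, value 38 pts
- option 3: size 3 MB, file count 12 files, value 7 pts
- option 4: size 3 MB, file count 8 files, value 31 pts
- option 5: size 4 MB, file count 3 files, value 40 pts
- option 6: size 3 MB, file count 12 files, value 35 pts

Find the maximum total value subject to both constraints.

143 pts

Feasible sets respecting both limits:
- option 1+option 4+option 5+option 6: size 18, file count 25, value 143
- option 1+option 3+option 5+option 6: size 18, file count 29, value 119
- option 1+option 3+option 4+option 5: size 18, file count 25, value 115
- option 2+option 5+option 6: size 19, file count 25, value 113
Best: 143 pts.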